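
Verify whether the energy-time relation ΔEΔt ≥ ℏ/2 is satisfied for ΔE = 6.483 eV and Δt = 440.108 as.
Yes, it satisfies the uncertainty relation.

Calculate the product ΔEΔt:
ΔE = 6.483 eV = 1.039e-18 J
ΔEΔt = (1.039e-18 J) × (4.401e-16 s)
ΔEΔt = 4.571e-34 J·s

Compare to the minimum allowed value ℏ/2:
ℏ/2 = 5.273e-35 J·s

Since ΔEΔt = 4.571e-34 J·s ≥ 5.273e-35 J·s = ℏ/2,
this satisfies the uncertainty relation.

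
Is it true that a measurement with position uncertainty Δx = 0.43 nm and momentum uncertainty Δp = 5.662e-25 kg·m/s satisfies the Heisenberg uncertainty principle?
Yes, it satisfies the uncertainty principle.

Calculate the product ΔxΔp:
ΔxΔp = (4.300e-10 m) × (5.662e-25 kg·m/s)
ΔxΔp = 2.435e-34 J·s

Compare to the minimum allowed value ℏ/2:
ℏ/2 = 5.273e-35 J·s

Since ΔxΔp = 2.435e-34 J·s ≥ 5.273e-35 J·s = ℏ/2,
the measurement satisfies the uncertainty principle.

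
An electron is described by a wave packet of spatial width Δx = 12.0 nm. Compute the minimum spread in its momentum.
4.394 × 10^-27 kg·m/s

For a wave packet, the spatial width Δx and momentum spread Δp are related by the uncertainty principle:
ΔxΔp ≥ ℏ/2

The minimum momentum spread is:
Δp_min = ℏ/(2Δx)
Δp_min = (1.055e-34 J·s) / (2 × 1.200e-08 m)
Δp_min = 4.394e-27 kg·m/s

A wave packet cannot have both a well-defined position and well-defined momentum.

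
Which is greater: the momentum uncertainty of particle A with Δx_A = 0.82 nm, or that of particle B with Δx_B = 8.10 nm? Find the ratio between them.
Particle A has the larger minimum momentum uncertainty, by a factor of 9.88.

For each particle, the minimum momentum uncertainty is Δp_min = ℏ/(2Δx):

Particle A: Δp_A = ℏ/(2×8.200e-10 m) = 6.430e-26 kg·m/s
Particle B: Δp_B = ℏ/(2×8.100e-09 m) = 6.510e-27 kg·m/s

Ratio: Δp_A/Δp_B = 9.88

Since Δp_min ∝ 1/Δx, the particle with smaller position uncertainty (A) has larger momentum uncertainty.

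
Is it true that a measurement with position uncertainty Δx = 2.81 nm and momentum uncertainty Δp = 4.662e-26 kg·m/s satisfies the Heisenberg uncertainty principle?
Yes, it satisfies the uncertainty principle.

Calculate the product ΔxΔp:
ΔxΔp = (2.810e-09 m) × (4.662e-26 kg·m/s)
ΔxΔp = 1.310e-34 J·s

Compare to the minimum allowed value ℏ/2:
ℏ/2 = 5.273e-35 J·s

Since ΔxΔp = 1.310e-34 J·s ≥ 5.273e-35 J·s = ℏ/2,
the measurement satisfies the uncertainty principle.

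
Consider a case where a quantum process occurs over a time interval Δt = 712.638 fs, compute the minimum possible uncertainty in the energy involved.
461.814 μeV

Using the energy-time uncertainty principle:
ΔEΔt ≥ ℏ/2

The minimum uncertainty in energy is:
ΔE_min = ℏ/(2Δt)
ΔE_min = (1.055e-34 J·s) / (2 × 7.126e-13 s)
ΔE_min = 7.399e-23 J = 461.814 μeV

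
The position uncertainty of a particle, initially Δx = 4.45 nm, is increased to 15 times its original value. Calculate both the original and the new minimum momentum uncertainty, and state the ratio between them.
Original Δp_min = 1.185 × 10^-26 kg·m/s; new Δp'_min = 7.899 × 10^-28 kg·m/s; ratio Δp'_min/Δp_min = 1/15.

From the uncertainty principle ΔxΔp ≥ ℏ/2, the minimum momentum uncertainty is Δp_min = ℏ/(2Δx).

Original (Δx = 4.45 nm = 4.450e-09 m):
Δp_min = (1.055e-34 J·s)/(2 × 4.450e-09 m) = 1.185e-26 kg·m/s

When Δx → 15Δx:
Δp'_min = ℏ/(2 × 15Δx) = (1/15) × ℏ/(2Δx) = (1/15) × Δp_min
Δp'_min = 1/15 × 1.185e-26 kg·m/s = 7.899e-28 kg·m/s

Since Δp_min ∝ 1/Δx, when Δx is increased to 15 times its original value, Δp_min decreases to 1/15 of its original value.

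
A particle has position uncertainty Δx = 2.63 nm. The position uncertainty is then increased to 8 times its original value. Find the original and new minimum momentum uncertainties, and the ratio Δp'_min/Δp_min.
Original Δp_min = 2.005 × 10^-26 kg·m/s; new Δp'_min = 2.506 × 10^-27 kg·m/s; ratio Δp'_min/Δp_min = 1/8.

From the uncertainty principle ΔxΔp ≥ ℏ/2, the minimum momentum uncertainty is Δp_min = ℏ/(2Δx).

Original (Δx = 2.63 nm = 2.630e-09 m):
Δp_min = (1.055e-34 J·s)/(2 × 2.630e-09 m) = 2.005e-26 kg·m/s

When Δx → 8Δx:
Δp'_min = ℏ/(2 × 8Δx) = (1/8) × ℏ/(2Δx) = (1/8) × Δp_min
Δp'_min = 1/8 × 2.005e-26 kg·m/s = 2.506e-27 kg·m/s

Since Δp_min ∝ 1/Δx, when Δx is increased to 8 times its original value, Δp_min decreases to 1/8 of its original value.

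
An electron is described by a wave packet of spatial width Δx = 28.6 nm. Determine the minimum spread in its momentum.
1.844 × 10^-27 kg·m/s

For a wave packet, the spatial width Δx and momentum spread Δp are related by the uncertainty principle:
ΔxΔp ≥ ℏ/2

The minimum momentum spread is:
Δp_min = ℏ/(2Δx)
Δp_min = (1.055e-34 J·s) / (2 × 2.860e-08 m)
Δp_min = 1.844e-27 kg·m/s

A wave packet cannot have both a well-defined position and well-defined momentum.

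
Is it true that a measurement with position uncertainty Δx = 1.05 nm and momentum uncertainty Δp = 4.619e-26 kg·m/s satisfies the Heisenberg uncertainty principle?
No, it violates the uncertainty principle (impossible measurement).

Calculate the product ΔxΔp:
ΔxΔp = (1.050e-09 m) × (4.619e-26 kg·m/s)
ΔxΔp = 4.850e-35 J·s

Compare to the minimum allowed value ℏ/2:
ℏ/2 = 5.273e-35 J·s

Since ΔxΔp = 4.850e-35 J·s < 5.273e-35 J·s = ℏ/2,
the measurement violates the uncertainty principle.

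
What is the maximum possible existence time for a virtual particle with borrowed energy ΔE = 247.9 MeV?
1.328 ys

Using the energy-time uncertainty principle:
ΔEΔt ≥ ℏ/2

For a virtual particle borrowing energy ΔE, the maximum lifetime is:
Δt_max = ℏ/(2ΔE)

Converting energy:
ΔE = 247.9 MeV = 3.972e-11 J

Δt_max = (1.055e-34 J·s) / (2 × 3.972e-11 J)
Δt_max = 1.328e-24 s = 1.328 ys

Virtual particles with higher borrowed energy exist for shorter times.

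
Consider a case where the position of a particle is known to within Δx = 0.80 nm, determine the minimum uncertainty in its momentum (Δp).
6.591 × 10^-26 kg·m/s

Using the Heisenberg uncertainty principle:
ΔxΔp ≥ ℏ/2

The minimum uncertainty in momentum is:
Δp_min = ℏ/(2Δx)
Δp_min = (1.055e-34 J·s) / (2 × 8.000e-10 m)
Δp_min = 6.591e-26 kg·m/s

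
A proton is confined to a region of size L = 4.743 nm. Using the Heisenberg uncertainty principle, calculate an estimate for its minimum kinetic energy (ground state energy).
230.594 neV

Using the uncertainty principle to estimate ground state energy:

1. The position uncertainty is approximately the confinement size:
   Δx ≈ L = 4.743e-09 m

2. From ΔxΔp ≥ ℏ/2, the minimum momentum uncertainty is:
   Δp ≈ ℏ/(2L) = 1.112e-26 kg·m/s

3. The kinetic energy is approximately:
   KE ≈ (Δp)²/(2m) = (1.112e-26)²/(2 × 1.673e-27 kg)
   KE ≈ 3.695e-26 J = 230.594 neV

This is an order-of-magnitude estimate of the ground state energy.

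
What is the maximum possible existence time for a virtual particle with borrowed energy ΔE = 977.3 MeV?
3.368 × 10^-25 s

Using the energy-time uncertainty principle:
ΔEΔt ≥ ℏ/2

For a virtual particle borrowing energy ΔE, the maximum lifetime is:
Δt_max = ℏ/(2ΔE)

Converting energy:
ΔE = 977.3 MeV = 1.566e-10 J

Δt_max = (1.055e-34 J·s) / (2 × 1.566e-10 J)
Δt_max = 3.368e-25 s = 3.368 × 10^-25 s

Virtual particles with higher borrowed energy exist for shorter times.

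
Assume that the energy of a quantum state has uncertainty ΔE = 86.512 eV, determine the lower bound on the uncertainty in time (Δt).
3.804 as

Using the energy-time uncertainty principle:
ΔEΔt ≥ ℏ/2

The minimum uncertainty in time is:
Δt_min = ℏ/(2ΔE)
Δt_min = (1.055e-34 J·s) / (2 × 1.386e-17 J)
Δt_min = 3.804e-18 s = 3.804 as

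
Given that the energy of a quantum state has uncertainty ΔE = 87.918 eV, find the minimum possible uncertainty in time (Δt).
3.743 as

Using the energy-time uncertainty principle:
ΔEΔt ≥ ℏ/2

The minimum uncertainty in time is:
Δt_min = ℏ/(2ΔE)
Δt_min = (1.055e-34 J·s) / (2 × 1.409e-17 J)
Δt_min = 3.743e-18 s = 3.743 as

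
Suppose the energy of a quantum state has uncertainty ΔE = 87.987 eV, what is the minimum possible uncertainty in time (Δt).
3.740 as

Using the energy-time uncertainty principle:
ΔEΔt ≥ ℏ/2

The minimum uncertainty in time is:
Δt_min = ℏ/(2ΔE)
Δt_min = (1.055e-34 J·s) / (2 × 1.410e-17 J)
Δt_min = 3.740e-18 s = 3.740 as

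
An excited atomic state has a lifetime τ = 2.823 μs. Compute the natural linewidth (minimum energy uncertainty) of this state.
116.580 peV

Using the energy-time uncertainty principle:
ΔEΔt ≥ ℏ/2

The lifetime τ represents the time uncertainty Δt.
The natural linewidth (minimum energy uncertainty) is:

ΔE = ℏ/(2τ)
ΔE = (1.055e-34 J·s) / (2 × 2.823e-06 s)
ΔE = 1.868e-29 J = 116.580 peV

This natural linewidth limits the precision of spectroscopic measurements.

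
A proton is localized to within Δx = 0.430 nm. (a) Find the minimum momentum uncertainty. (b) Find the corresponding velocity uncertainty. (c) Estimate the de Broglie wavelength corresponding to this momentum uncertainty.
(a) Δp_min = 1.226 × 10^-25 kg·m/s
(b) Δv_min = 73.313 m/s
(c) λ_dB = 5.404 nm

Step-by-step:

(a) From the uncertainty principle:
Δp_min = ℏ/(2Δx) = (1.055e-34 J·s)/(2 × 4.300e-10 m) = 1.226e-25 kg·m/s

(b) The velocity uncertainty:
Δv = Δp/m = (1.226e-25 kg·m/s)/(1.673e-27 kg) = 7.331e+01 m/s = 73.313 m/s

(c) The de Broglie wavelength for this momentum:
λ = h/p = (6.626e-34 J·s)/(1.226e-25 kg·m/s) = 5.404e-09 m = 5.404 nm

Note: The de Broglie wavelength is comparable to the localization size, as expected from wave-particle duality.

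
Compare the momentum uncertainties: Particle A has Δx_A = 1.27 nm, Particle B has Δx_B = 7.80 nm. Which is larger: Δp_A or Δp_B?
Particle A has the larger minimum momentum uncertainty, by a factor of 6.14.

For each particle, the minimum momentum uncertainty is Δp_min = ℏ/(2Δx):

Particle A: Δp_A = ℏ/(2×1.270e-09 m) = 4.152e-26 kg·m/s
Particle B: Δp_B = ℏ/(2×7.800e-09 m) = 6.760e-27 kg·m/s

Ratio: Δp_A/Δp_B = 6.14

Since Δp_min ∝ 1/Δx, the particle with smaller position uncertainty (A) has larger momentum uncertainty.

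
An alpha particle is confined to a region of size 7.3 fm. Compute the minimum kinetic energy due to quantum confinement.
24.504 keV

Using the uncertainty principle:

1. Position uncertainty: Δx ≈ 7.300e-15 m
2. Minimum momentum uncertainty: Δp = ℏ/(2Δx) = 7.223e-21 kg·m/s
3. Minimum kinetic energy:
   KE = (Δp)²/(2m) = (7.223e-21)²/(2 × 6.645e-27 kg)
   KE = 3.926e-15 J = 24.504 keV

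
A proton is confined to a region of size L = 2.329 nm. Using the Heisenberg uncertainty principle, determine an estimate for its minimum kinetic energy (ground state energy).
956.346 neV

Using the uncertainty principle to estimate ground state energy:

1. The position uncertainty is approximately the confinement size:
   Δx ≈ L = 2.329e-09 m

2. From ΔxΔp ≥ ℏ/2, the minimum momentum uncertainty is:
   Δp ≈ ℏ/(2L) = 2.264e-26 kg·m/s

3. The kinetic energy is approximately:
   KE ≈ (Δp)²/(2m) = (2.264e-26)²/(2 × 1.673e-27 kg)
   KE ≈ 1.532e-25 J = 956.346 neV

This is an order-of-magnitude estimate of the ground state energy.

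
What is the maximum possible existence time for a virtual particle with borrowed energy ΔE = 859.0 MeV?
3.831 × 10^-25 s

Using the energy-time uncertainty principle:
ΔEΔt ≥ ℏ/2

For a virtual particle borrowing energy ΔE, the maximum lifetime is:
Δt_max = ℏ/(2ΔE)

Converting energy:
ΔE = 859.0 MeV = 1.376e-10 J

Δt_max = (1.055e-34 J·s) / (2 × 1.376e-10 J)
Δt_max = 3.831e-25 s = 3.831 × 10^-25 s

Virtual particles with higher borrowed energy exist for shorter times.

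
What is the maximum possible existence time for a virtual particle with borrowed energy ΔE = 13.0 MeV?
25.316 ys

Using the energy-time uncertainty principle:
ΔEΔt ≥ ℏ/2

For a virtual particle borrowing energy ΔE, the maximum lifetime is:
Δt_max = ℏ/(2ΔE)

Converting energy:
ΔE = 13.0 MeV = 2.083e-12 J

Δt_max = (1.055e-34 J·s) / (2 × 2.083e-12 J)
Δt_max = 2.532e-23 s = 25.316 ys

Virtual particles with higher borrowed energy exist for shorter times.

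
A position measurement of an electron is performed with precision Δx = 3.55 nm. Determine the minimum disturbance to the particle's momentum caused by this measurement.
1.485 × 10^-26 kg·m/s

The uncertainty principle implies that measuring position disturbs momentum:
ΔxΔp ≥ ℏ/2

When we measure position with precision Δx, we necessarily introduce a momentum uncertainty:
Δp ≥ ℏ/(2Δx)
Δp_min = (1.055e-34 J·s) / (2 × 3.550e-09 m)
Δp_min = 1.485e-26 kg·m/s

The more precisely we measure position, the greater the momentum disturbance.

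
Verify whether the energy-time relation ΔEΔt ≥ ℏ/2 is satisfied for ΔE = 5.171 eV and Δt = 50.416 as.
No, it violates the uncertainty relation.

Calculate the product ΔEΔt:
ΔE = 5.171 eV = 8.285e-19 J
ΔEΔt = (8.285e-19 J) × (5.042e-17 s)
ΔEΔt = 4.177e-35 J·s

Compare to the minimum allowed value ℏ/2:
ℏ/2 = 5.273e-35 J·s

Since ΔEΔt = 4.177e-35 J·s < 5.273e-35 J·s = ℏ/2,
this violates the uncertainty relation.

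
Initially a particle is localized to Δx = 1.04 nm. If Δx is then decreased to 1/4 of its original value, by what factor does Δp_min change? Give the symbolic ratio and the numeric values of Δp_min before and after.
Original Δp_min = 5.070 × 10^-26 kg·m/s; new Δp'_min = 2.028 × 10^-25 kg·m/s; ratio Δp'_min/Δp_min = 4.

From the uncertainty principle ΔxΔp ≥ ℏ/2, the minimum momentum uncertainty is Δp_min = ℏ/(2Δx).

Original (Δx = 1.04 nm = 1.040e-09 m):
Δp_min = (1.055e-34 J·s)/(2 × 1.040e-09 m) = 5.070e-26 kg·m/s

When Δx → (1/4)Δx:
Δp'_min = ℏ/(2 × (1/4)Δx) = 4 × ℏ/(2Δx) = 4 × Δp_min
Δp'_min = 4 × 5.070e-26 kg·m/s = 2.028e-25 kg·m/s

Since Δp_min ∝ 1/Δx, when Δx is decreased to 1/4 of its original value, Δp_min increases to 4 times its original value.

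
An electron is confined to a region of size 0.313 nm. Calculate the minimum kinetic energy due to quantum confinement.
97.224 meV

Using the uncertainty principle:

1. Position uncertainty: Δx ≈ 3.130e-10 m
2. Minimum momentum uncertainty: Δp = ℏ/(2Δx) = 1.685e-25 kg·m/s
3. Minimum kinetic energy:
   KE = (Δp)²/(2m) = (1.685e-25)²/(2 × 9.109e-31 kg)
   KE = 1.558e-20 J = 97.224 meV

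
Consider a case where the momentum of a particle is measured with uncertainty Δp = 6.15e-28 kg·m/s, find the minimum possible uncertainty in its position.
85.738 nm

Using the Heisenberg uncertainty principle:
ΔxΔp ≥ ℏ/2

The minimum uncertainty in position is:
Δx_min = ℏ/(2Δp)
Δx_min = (1.055e-34 J·s) / (2 × 6.150e-28 kg·m/s)
Δx_min = 8.574e-08 m = 85.738 nm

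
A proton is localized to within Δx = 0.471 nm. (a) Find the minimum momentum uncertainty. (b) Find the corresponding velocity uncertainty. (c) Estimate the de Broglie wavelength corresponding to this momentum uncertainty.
(a) Δp_min = 1.120 × 10^-25 kg·m/s
(b) Δv_min = 66.931 m/s
(c) λ_dB = 5.919 nm

Step-by-step:

(a) From the uncertainty principle:
Δp_min = ℏ/(2Δx) = (1.055e-34 J·s)/(2 × 4.710e-10 m) = 1.120e-25 kg·m/s

(b) The velocity uncertainty:
Δv = Δp/m = (1.120e-25 kg·m/s)/(1.673e-27 kg) = 6.693e+01 m/s = 66.931 m/s

(c) The de Broglie wavelength for this momentum:
λ = h/p = (6.626e-34 J·s)/(1.120e-25 kg·m/s) = 5.919e-09 m = 5.919 nm

Note: The de Broglie wavelength is comparable to the localization size, as expected from wave-particle duality.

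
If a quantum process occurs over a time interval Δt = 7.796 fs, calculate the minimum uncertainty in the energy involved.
42.215 meV

Using the energy-time uncertainty principle:
ΔEΔt ≥ ℏ/2

The minimum uncertainty in energy is:
ΔE_min = ℏ/(2Δt)
ΔE_min = (1.055e-34 J·s) / (2 × 7.796e-15 s)
ΔE_min = 6.764e-21 J = 42.215 meV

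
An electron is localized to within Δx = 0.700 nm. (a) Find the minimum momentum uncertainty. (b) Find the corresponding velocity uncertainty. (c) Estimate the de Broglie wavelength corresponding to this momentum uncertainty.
(a) Δp_min = 7.533 × 10^-26 kg·m/s
(b) Δv_min = 82.691 km/s
(c) λ_dB = 8.796 nm

Step-by-step:

(a) From the uncertainty principle:
Δp_min = ℏ/(2Δx) = (1.055e-34 J·s)/(2 × 7.000e-10 m) = 7.533e-26 kg·m/s

(b) The velocity uncertainty:
Δv = Δp/m = (7.533e-26 kg·m/s)/(9.109e-31 kg) = 8.269e+04 m/s = 82.691 km/s

(c) The de Broglie wavelength for this momentum:
λ = h/p = (6.626e-34 J·s)/(7.533e-26 kg·m/s) = 8.796e-09 m = 8.796 nm

Note: The de Broglie wavelength is comparable to the localization size, as expected from wave-particle duality.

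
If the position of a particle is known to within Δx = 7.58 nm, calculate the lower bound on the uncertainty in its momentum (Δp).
6.956 × 10^-27 kg·m/s

Using the Heisenberg uncertainty principle:
ΔxΔp ≥ ℏ/2

The minimum uncertainty in momentum is:
Δp_min = ℏ/(2Δx)
Δp_min = (1.055e-34 J·s) / (2 × 7.580e-09 m)
Δp_min = 6.956e-27 kg·m/s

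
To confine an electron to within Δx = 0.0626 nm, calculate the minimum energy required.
2.431 eV

Localizing a particle requires giving it sufficient momentum uncertainty:

1. From uncertainty principle: Δp ≥ ℏ/(2Δx)
   Δp_min = (1.055e-34 J·s) / (2 × 6.260e-11 m)
   Δp_min = 8.423e-25 kg·m/s

2. This momentum uncertainty corresponds to kinetic energy:
   KE ≈ (Δp)²/(2m) = (8.423e-25)²/(2 × 9.109e-31 kg)
   KE = 3.894e-19 J = 2.431 eV

Tighter localization requires more energy.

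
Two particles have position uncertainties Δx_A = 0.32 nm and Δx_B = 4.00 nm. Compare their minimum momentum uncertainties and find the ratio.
Particle A has the larger minimum momentum uncertainty, by a factor of 12.50.

For each particle, the minimum momentum uncertainty is Δp_min = ℏ/(2Δx):

Particle A: Δp_A = ℏ/(2×3.200e-10 m) = 1.648e-25 kg·m/s
Particle B: Δp_B = ℏ/(2×4.000e-09 m) = 1.318e-26 kg·m/s

Ratio: Δp_A/Δp_B = 12.50

Since Δp_min ∝ 1/Δx, the particle with smaller position uncertainty (A) has larger momentum uncertainty.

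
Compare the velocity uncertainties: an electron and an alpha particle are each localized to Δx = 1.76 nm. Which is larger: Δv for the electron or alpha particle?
The electron has the larger minimum velocity uncertainty, by a ratio of 7294.3.

For both particles, Δp_min = ℏ/(2Δx) = 2.996e-26 kg·m/s (same for both).

The velocity uncertainty is Δv = Δp/m:
- electron: Δv = 2.996e-26 / 9.109e-31 = 3.289e+04 m/s = 32.889 km/s
- alpha particle: Δv = 2.996e-26 / 6.645e-27 = 4.509e+00 m/s = 4.509 m/s

Ratio: 3.289e+04 / 4.509e+00 = 7294.3

The lighter particle has larger velocity uncertainty because Δv ∝ 1/m.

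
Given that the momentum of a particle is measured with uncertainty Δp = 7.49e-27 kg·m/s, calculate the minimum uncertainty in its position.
7.040 nm

Using the Heisenberg uncertainty principle:
ΔxΔp ≥ ℏ/2

The minimum uncertainty in position is:
Δx_min = ℏ/(2Δp)
Δx_min = (1.055e-34 J·s) / (2 × 7.490e-27 kg·m/s)
Δx_min = 7.040e-09 m = 7.040 nm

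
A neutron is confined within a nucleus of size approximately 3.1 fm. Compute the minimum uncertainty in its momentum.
1.701 × 10^-20 kg·m/s

Using the Heisenberg uncertainty principle:
ΔxΔp ≥ ℏ/2

With Δx ≈ L = 3.100e-15 m (the confinement size):
Δp_min = ℏ/(2Δx)
Δp_min = (1.055e-34 J·s) / (2 × 3.100e-15 m)
Δp_min = 1.701e-20 kg·m/s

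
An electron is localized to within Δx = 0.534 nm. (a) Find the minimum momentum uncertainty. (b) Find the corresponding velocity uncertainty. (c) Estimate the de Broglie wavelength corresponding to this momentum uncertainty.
(a) Δp_min = 9.874 × 10^-26 kg·m/s
(b) Δv_min = 108.397 km/s
(c) λ_dB = 6.710 nm

Step-by-step:

(a) From the uncertainty principle:
Δp_min = ℏ/(2Δx) = (1.055e-34 J·s)/(2 × 5.340e-10 m) = 9.874e-26 kg·m/s

(b) The velocity uncertainty:
Δv = Δp/m = (9.874e-26 kg·m/s)/(9.109e-31 kg) = 1.084e+05 m/s = 108.397 km/s

(c) The de Broglie wavelength for this momentum:
λ = h/p = (6.626e-34 J·s)/(9.874e-26 kg·m/s) = 6.710e-09 m = 6.710 nm

Note: The de Broglie wavelength is comparable to the localization size, as expected from wave-particle duality.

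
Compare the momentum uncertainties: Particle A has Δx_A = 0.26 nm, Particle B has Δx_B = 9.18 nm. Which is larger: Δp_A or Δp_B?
Particle A has the larger minimum momentum uncertainty, by a factor of 35.31.

For each particle, the minimum momentum uncertainty is Δp_min = ℏ/(2Δx):

Particle A: Δp_A = ℏ/(2×2.600e-10 m) = 2.028e-25 kg·m/s
Particle B: Δp_B = ℏ/(2×9.180e-09 m) = 5.744e-27 kg·m/s

Ratio: Δp_A/Δp_B = 35.31

Since Δp_min ∝ 1/Δx, the particle with smaller position uncertainty (A) has larger momentum uncertainty.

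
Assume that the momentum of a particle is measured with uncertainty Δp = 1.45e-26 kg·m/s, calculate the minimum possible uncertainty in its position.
3.636 nm

Using the Heisenberg uncertainty principle:
ΔxΔp ≥ ℏ/2

The minimum uncertainty in position is:
Δx_min = ℏ/(2Δp)
Δx_min = (1.055e-34 J·s) / (2 × 1.450e-26 kg·m/s)
Δx_min = 3.636e-09 m = 3.636 nm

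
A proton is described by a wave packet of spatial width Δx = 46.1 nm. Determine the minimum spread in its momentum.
1.144 × 10^-27 kg·m/s

For a wave packet, the spatial width Δx and momentum spread Δp are related by the uncertainty principle:
ΔxΔp ≥ ℏ/2

The minimum momentum spread is:
Δp_min = ℏ/(2Δx)
Δp_min = (1.055e-34 J·s) / (2 × 4.610e-08 m)
Δp_min = 1.144e-27 kg·m/s

A wave packet cannot have both a well-defined position and well-defined momentum.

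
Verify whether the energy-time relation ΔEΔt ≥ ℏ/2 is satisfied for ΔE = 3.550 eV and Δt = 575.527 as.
Yes, it satisfies the uncertainty relation.

Calculate the product ΔEΔt:
ΔE = 3.550 eV = 5.688e-19 J
ΔEΔt = (5.688e-19 J) × (5.755e-16 s)
ΔEΔt = 3.273e-34 J·s

Compare to the minimum allowed value ℏ/2:
ℏ/2 = 5.273e-35 J·s

Since ΔEΔt = 3.273e-34 J·s ≥ 5.273e-35 J·s = ℏ/2,
this satisfies the uncertainty relation.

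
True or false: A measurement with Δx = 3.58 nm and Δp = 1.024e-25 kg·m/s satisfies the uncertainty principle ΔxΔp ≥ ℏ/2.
Yes, it satisfies the uncertainty principle.

Calculate the product ΔxΔp:
ΔxΔp = (3.580e-09 m) × (1.024e-25 kg·m/s)
ΔxΔp = 3.666e-34 J·s

Compare to the minimum allowed value ℏ/2:
ℏ/2 = 5.273e-35 J·s

Since ΔxΔp = 3.666e-34 J·s ≥ 5.273e-35 J·s = ℏ/2,
the measurement satisfies the uncertainty principle.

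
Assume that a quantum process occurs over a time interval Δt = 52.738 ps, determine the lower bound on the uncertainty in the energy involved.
6.240 μeV

Using the energy-time uncertainty principle:
ΔEΔt ≥ ℏ/2

The minimum uncertainty in energy is:
ΔE_min = ℏ/(2Δt)
ΔE_min = (1.055e-34 J·s) / (2 × 5.274e-11 s)
ΔE_min = 9.998e-25 J = 6.240 μeV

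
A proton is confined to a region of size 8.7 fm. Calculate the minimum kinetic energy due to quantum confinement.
68.536 keV

Using the uncertainty principle:

1. Position uncertainty: Δx ≈ 8.700e-15 m
2. Minimum momentum uncertainty: Δp = ℏ/(2Δx) = 6.061e-21 kg·m/s
3. Minimum kinetic energy:
   KE = (Δp)²/(2m) = (6.061e-21)²/(2 × 1.673e-27 kg)
   KE = 1.098e-14 J = 68.536 keV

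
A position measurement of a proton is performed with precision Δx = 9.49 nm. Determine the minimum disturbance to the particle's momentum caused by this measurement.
5.556 × 10^-27 kg·m/s

The uncertainty principle implies that measuring position disturbs momentum:
ΔxΔp ≥ ℏ/2

When we measure position with precision Δx, we necessarily introduce a momentum uncertainty:
Δp ≥ ℏ/(2Δx)
Δp_min = (1.055e-34 J·s) / (2 × 9.490e-09 m)
Δp_min = 5.556e-27 kg·m/s

The more precisely we measure position, the greater the momentum disturbance.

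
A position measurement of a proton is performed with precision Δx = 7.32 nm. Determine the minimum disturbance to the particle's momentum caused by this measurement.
7.203 × 10^-27 kg·m/s

The uncertainty principle implies that measuring position disturbs momentum:
ΔxΔp ≥ ℏ/2

When we measure position with precision Δx, we necessarily introduce a momentum uncertainty:
Δp ≥ ℏ/(2Δx)
Δp_min = (1.055e-34 J·s) / (2 × 7.320e-09 m)
Δp_min = 7.203e-27 kg·m/s

The more precisely we measure position, the greater the momentum disturbance.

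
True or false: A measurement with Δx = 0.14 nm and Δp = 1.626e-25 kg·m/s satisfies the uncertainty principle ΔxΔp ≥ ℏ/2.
No, it violates the uncertainty principle (impossible measurement).

Calculate the product ΔxΔp:
ΔxΔp = (1.400e-10 m) × (1.626e-25 kg·m/s)
ΔxΔp = 2.276e-35 J·s

Compare to the minimum allowed value ℏ/2:
ℏ/2 = 5.273e-35 J·s

Since ΔxΔp = 2.276e-35 J·s < 5.273e-35 J·s = ℏ/2,
the measurement violates the uncertainty principle.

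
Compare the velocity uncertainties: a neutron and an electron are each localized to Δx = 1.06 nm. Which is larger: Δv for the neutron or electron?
The electron has the larger minimum velocity uncertainty, by a ratio of 1838.7.

For both particles, Δp_min = ℏ/(2Δx) = 4.974e-26 kg·m/s (same for both).

The velocity uncertainty is Δv = Δp/m:
- neutron: Δv = 4.974e-26 / 1.675e-27 = 2.970e+01 m/s = 29.699 m/s
- electron: Δv = 4.974e-26 / 9.109e-31 = 5.461e+04 m/s = 54.607 km/s

Ratio: 5.461e+04 / 2.970e+01 = 1838.7

The lighter particle has larger velocity uncertainty because Δv ∝ 1/m.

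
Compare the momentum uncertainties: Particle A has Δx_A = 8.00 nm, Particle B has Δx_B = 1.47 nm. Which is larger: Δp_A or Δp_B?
Particle B has the larger minimum momentum uncertainty, by a factor of 5.44.

For each particle, the minimum momentum uncertainty is Δp_min = ℏ/(2Δx):

Particle A: Δp_A = ℏ/(2×8.000e-09 m) = 6.591e-27 kg·m/s
Particle B: Δp_B = ℏ/(2×1.470e-09 m) = 3.587e-26 kg·m/s

Ratio: Δp_B/Δp_A = 5.44

Since Δp_min ∝ 1/Δx, the particle with smaller position uncertainty (B) has larger momentum uncertainty.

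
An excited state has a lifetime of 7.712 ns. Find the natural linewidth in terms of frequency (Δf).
10.319 MHz

Using the energy-time uncertainty principle and E = hf:
ΔEΔt ≥ ℏ/2
hΔf·Δt ≥ ℏ/2

The minimum frequency uncertainty is:
Δf = ℏ/(2hτ) = 1/(4πτ)
Δf = 1/(4π × 7.712e-09 s)
Δf = 1.032e+07 Hz = 10.319 MHz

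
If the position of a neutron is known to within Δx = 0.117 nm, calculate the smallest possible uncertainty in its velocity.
269.069 m/s

Using the Heisenberg uncertainty principle and Δp = mΔv:
ΔxΔp ≥ ℏ/2
Δx(mΔv) ≥ ℏ/2

The minimum uncertainty in velocity is:
Δv_min = ℏ/(2mΔx)
Δv_min = (1.055e-34 J·s) / (2 × 1.675e-27 kg × 1.170e-10 m)
Δv_min = 2.691e+02 m/s = 269.069 m/s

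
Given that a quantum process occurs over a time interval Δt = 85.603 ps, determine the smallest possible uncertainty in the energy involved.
3.845 μeV

Using the energy-time uncertainty principle:
ΔEΔt ≥ ℏ/2

The minimum uncertainty in energy is:
ΔE_min = ℏ/(2Δt)
ΔE_min = (1.055e-34 J·s) / (2 × 8.560e-11 s)
ΔE_min = 6.160e-25 J = 3.845 μeV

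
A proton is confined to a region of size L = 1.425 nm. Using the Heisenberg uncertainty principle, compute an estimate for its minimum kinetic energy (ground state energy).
2.555 μeV

Using the uncertainty principle to estimate ground state energy:

1. The position uncertainty is approximately the confinement size:
   Δx ≈ L = 1.425e-09 m

2. From ΔxΔp ≥ ℏ/2, the minimum momentum uncertainty is:
   Δp ≈ ℏ/(2L) = 3.700e-26 kg·m/s

3. The kinetic energy is approximately:
   KE ≈ (Δp)²/(2m) = (3.700e-26)²/(2 × 1.673e-27 kg)
   KE ≈ 4.093e-25 J = 2.555 μeV

This is an order-of-magnitude estimate of the ground state energy.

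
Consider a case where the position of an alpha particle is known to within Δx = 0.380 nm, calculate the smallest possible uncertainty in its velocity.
20.883 m/s

Using the Heisenberg uncertainty principle and Δp = mΔv:
ΔxΔp ≥ ℏ/2
Δx(mΔv) ≥ ℏ/2

The minimum uncertainty in velocity is:
Δv_min = ℏ/(2mΔx)
Δv_min = (1.055e-34 J·s) / (2 × 6.645e-27 kg × 3.800e-10 m)
Δv_min = 2.088e+01 m/s = 20.883 m/s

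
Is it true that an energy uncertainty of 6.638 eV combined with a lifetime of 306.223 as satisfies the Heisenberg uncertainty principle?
Yes, it satisfies the uncertainty relation.

Calculate the product ΔEΔt:
ΔE = 6.638 eV = 1.064e-18 J
ΔEΔt = (1.064e-18 J) × (3.062e-16 s)
ΔEΔt = 3.257e-34 J·s

Compare to the minimum allowed value ℏ/2:
ℏ/2 = 5.273e-35 J·s

Since ΔEΔt = 3.257e-34 J·s ≥ 5.273e-35 J·s = ℏ/2,
this satisfies the uncertainty relation.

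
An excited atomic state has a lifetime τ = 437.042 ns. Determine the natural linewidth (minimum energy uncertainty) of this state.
753.031 peV

Using the energy-time uncertainty principle:
ΔEΔt ≥ ℏ/2

The lifetime τ represents the time uncertainty Δt.
The natural linewidth (minimum energy uncertainty) is:

ΔE = ℏ/(2τ)
ΔE = (1.055e-34 J·s) / (2 × 4.370e-07 s)
ΔE = 1.206e-28 J = 753.031 peV

This natural linewidth limits the precision of spectroscopic measurements.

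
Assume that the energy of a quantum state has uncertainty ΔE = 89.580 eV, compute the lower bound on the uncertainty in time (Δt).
3.674 as

Using the energy-time uncertainty principle:
ΔEΔt ≥ ℏ/2

The minimum uncertainty in time is:
Δt_min = ℏ/(2ΔE)
Δt_min = (1.055e-34 J·s) / (2 × 1.435e-17 J)
Δt_min = 3.674e-18 s = 3.674 as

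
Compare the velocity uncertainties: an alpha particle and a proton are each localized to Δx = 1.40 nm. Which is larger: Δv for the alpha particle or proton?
The proton has the larger minimum velocity uncertainty, by a ratio of 4.0.

For both particles, Δp_min = ℏ/(2Δx) = 3.766e-26 kg·m/s (same for both).

The velocity uncertainty is Δv = Δp/m:
- alpha particle: Δv = 3.766e-26 / 6.645e-27 = 5.668e+00 m/s = 5.668 m/s
- proton: Δv = 3.766e-26 / 1.673e-27 = 2.252e+01 m/s = 22.518 m/s

Ratio: 2.252e+01 / 5.668e+00 = 4.0

The lighter particle has larger velocity uncertainty because Δv ∝ 1/m.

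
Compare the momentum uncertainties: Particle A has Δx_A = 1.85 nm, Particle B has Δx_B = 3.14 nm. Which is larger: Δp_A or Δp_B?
Particle A has the larger minimum momentum uncertainty, by a factor of 1.70.

For each particle, the minimum momentum uncertainty is Δp_min = ℏ/(2Δx):

Particle A: Δp_A = ℏ/(2×1.850e-09 m) = 2.850e-26 kg·m/s
Particle B: Δp_B = ℏ/(2×3.140e-09 m) = 1.679e-26 kg·m/s

Ratio: Δp_A/Δp_B = 1.70

Since Δp_min ∝ 1/Δx, the particle with smaller position uncertainty (A) has larger momentum uncertainty.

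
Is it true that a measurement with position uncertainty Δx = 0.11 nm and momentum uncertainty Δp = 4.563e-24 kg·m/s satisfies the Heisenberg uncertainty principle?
Yes, it satisfies the uncertainty principle.

Calculate the product ΔxΔp:
ΔxΔp = (1.100e-10 m) × (4.563e-24 kg·m/s)
ΔxΔp = 5.019e-34 J·s

Compare to the minimum allowed value ℏ/2:
ℏ/2 = 5.273e-35 J·s

Since ΔxΔp = 5.019e-34 J·s ≥ 5.273e-35 J·s = ℏ/2,
the measurement satisfies the uncertainty principle.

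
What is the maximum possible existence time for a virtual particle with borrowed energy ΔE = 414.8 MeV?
7.934 × 10^-25 s

Using the energy-time uncertainty principle:
ΔEΔt ≥ ℏ/2

For a virtual particle borrowing energy ΔE, the maximum lifetime is:
Δt_max = ℏ/(2ΔE)

Converting energy:
ΔE = 414.8 MeV = 6.646e-11 J

Δt_max = (1.055e-34 J·s) / (2 × 6.646e-11 J)
Δt_max = 7.934e-25 s = 7.934 × 10^-25 s

Virtual particles with higher borrowed energy exist for shorter times.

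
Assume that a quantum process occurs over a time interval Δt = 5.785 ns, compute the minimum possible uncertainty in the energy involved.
56.890 neV

Using the energy-time uncertainty principle:
ΔEΔt ≥ ℏ/2

The minimum uncertainty in energy is:
ΔE_min = ℏ/(2Δt)
ΔE_min = (1.055e-34 J·s) / (2 × 5.785e-09 s)
ΔE_min = 9.115e-27 J = 56.890 neV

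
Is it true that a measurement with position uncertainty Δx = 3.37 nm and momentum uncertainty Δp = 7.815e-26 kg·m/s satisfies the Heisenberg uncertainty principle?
Yes, it satisfies the uncertainty principle.

Calculate the product ΔxΔp:
ΔxΔp = (3.370e-09 m) × (7.815e-26 kg·m/s)
ΔxΔp = 2.634e-34 J·s

Compare to the minimum allowed value ℏ/2:
ℏ/2 = 5.273e-35 J·s

Since ΔxΔp = 2.634e-34 J·s ≥ 5.273e-35 J·s = ℏ/2,
the measurement satisfies the uncertainty principle.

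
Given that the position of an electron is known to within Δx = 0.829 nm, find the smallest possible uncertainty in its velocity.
69.824 km/s

Using the Heisenberg uncertainty principle and Δp = mΔv:
ΔxΔp ≥ ℏ/2
Δx(mΔv) ≥ ℏ/2

The minimum uncertainty in velocity is:
Δv_min = ℏ/(2mΔx)
Δv_min = (1.055e-34 J·s) / (2 × 9.109e-31 kg × 8.290e-10 m)
Δv_min = 6.982e+04 m/s = 69.824 km/s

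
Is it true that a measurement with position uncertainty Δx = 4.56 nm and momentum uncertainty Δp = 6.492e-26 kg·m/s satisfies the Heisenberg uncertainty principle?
Yes, it satisfies the uncertainty principle.

Calculate the product ΔxΔp:
ΔxΔp = (4.560e-09 m) × (6.492e-26 kg·m/s)
ΔxΔp = 2.960e-34 J·s

Compare to the minimum allowed value ℏ/2:
ℏ/2 = 5.273e-35 J·s

Since ΔxΔp = 2.960e-34 J·s ≥ 5.273e-35 J·s = ℏ/2,
the measurement satisfies the uncertainty principle.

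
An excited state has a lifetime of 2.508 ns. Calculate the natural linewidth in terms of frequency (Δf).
31.729 MHz

Using the energy-time uncertainty principle and E = hf:
ΔEΔt ≥ ℏ/2
hΔf·Δt ≥ ℏ/2

The minimum frequency uncertainty is:
Δf = ℏ/(2hτ) = 1/(4πτ)
Δf = 1/(4π × 2.508e-09 s)
Δf = 3.173e+07 Hz = 31.729 MHz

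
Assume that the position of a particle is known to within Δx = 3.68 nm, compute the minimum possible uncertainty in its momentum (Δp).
1.433 × 10^-26 kg·m/s

Using the Heisenberg uncertainty principle:
ΔxΔp ≥ ℏ/2

The minimum uncertainty in momentum is:
Δp_min = ℏ/(2Δx)
Δp_min = (1.055e-34 J·s) / (2 × 3.680e-09 m)
Δp_min = 1.433e-26 kg·m/s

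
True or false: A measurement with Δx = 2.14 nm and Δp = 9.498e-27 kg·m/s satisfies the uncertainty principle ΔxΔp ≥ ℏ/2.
No, it violates the uncertainty principle (impossible measurement).

Calculate the product ΔxΔp:
ΔxΔp = (2.140e-09 m) × (9.498e-27 kg·m/s)
ΔxΔp = 2.033e-35 J·s

Compare to the minimum allowed value ℏ/2:
ℏ/2 = 5.273e-35 J·s

Since ΔxΔp = 2.033e-35 J·s < 5.273e-35 J·s = ℏ/2,
the measurement violates the uncertainty principle.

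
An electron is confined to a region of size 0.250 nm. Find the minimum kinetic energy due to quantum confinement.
152.399 meV

Using the uncertainty principle:

1. Position uncertainty: Δx ≈ 2.500e-10 m
2. Minimum momentum uncertainty: Δp = ℏ/(2Δx) = 2.109e-25 kg·m/s
3. Minimum kinetic energy:
   KE = (Δp)²/(2m) = (2.109e-25)²/(2 × 9.109e-31 kg)
   KE = 2.442e-20 J = 152.399 meV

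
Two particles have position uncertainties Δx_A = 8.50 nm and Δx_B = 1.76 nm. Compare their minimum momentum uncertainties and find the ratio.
Particle B has the larger minimum momentum uncertainty, by a factor of 4.83.

For each particle, the minimum momentum uncertainty is Δp_min = ℏ/(2Δx):

Particle A: Δp_A = ℏ/(2×8.500e-09 m) = 6.203e-27 kg·m/s
Particle B: Δp_B = ℏ/(2×1.760e-09 m) = 2.996e-26 kg·m/s

Ratio: Δp_B/Δp_A = 4.83

Since Δp_min ∝ 1/Δx, the particle with smaller position uncertainty (B) has larger momentum uncertainty.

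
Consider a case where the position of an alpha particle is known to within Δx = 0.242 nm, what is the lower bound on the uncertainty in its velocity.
32.791 m/s

Using the Heisenberg uncertainty principle and Δp = mΔv:
ΔxΔp ≥ ℏ/2
Δx(mΔv) ≥ ℏ/2

The minimum uncertainty in velocity is:
Δv_min = ℏ/(2mΔx)
Δv_min = (1.055e-34 J·s) / (2 × 6.645e-27 kg × 2.420e-10 m)
Δv_min = 3.279e+01 m/s = 32.791 m/s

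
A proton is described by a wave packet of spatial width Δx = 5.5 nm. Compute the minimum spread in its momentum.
9.587 × 10^-27 kg·m/s

For a wave packet, the spatial width Δx and momentum spread Δp are related by the uncertainty principle:
ΔxΔp ≥ ℏ/2

The minimum momentum spread is:
Δp_min = ℏ/(2Δx)
Δp_min = (1.055e-34 J·s) / (2 × 5.500e-09 m)
Δp_min = 9.587e-27 kg·m/s

A wave packet cannot have both a well-defined position and well-defined momentum.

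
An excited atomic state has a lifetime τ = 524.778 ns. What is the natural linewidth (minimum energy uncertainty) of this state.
627.134 peV

Using the energy-time uncertainty principle:
ΔEΔt ≥ ℏ/2

The lifetime τ represents the time uncertainty Δt.
The natural linewidth (minimum energy uncertainty) is:

ΔE = ℏ/(2τ)
ΔE = (1.055e-34 J·s) / (2 × 5.248e-07 s)
ΔE = 1.005e-28 J = 627.134 peV

This natural linewidth limits the precision of spectroscopic measurements.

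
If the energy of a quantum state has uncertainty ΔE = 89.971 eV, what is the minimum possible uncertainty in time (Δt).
3.658 as

Using the energy-time uncertainty principle:
ΔEΔt ≥ ℏ/2

The minimum uncertainty in time is:
Δt_min = ℏ/(2ΔE)
Δt_min = (1.055e-34 J·s) / (2 × 1.441e-17 J)
Δt_min = 3.658e-18 s = 3.658 as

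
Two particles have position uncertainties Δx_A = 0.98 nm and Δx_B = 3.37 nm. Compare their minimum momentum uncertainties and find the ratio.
Particle A has the larger minimum momentum uncertainty, by a factor of 3.44.

For each particle, the minimum momentum uncertainty is Δp_min = ℏ/(2Δx):

Particle A: Δp_A = ℏ/(2×9.800e-10 m) = 5.380e-26 kg·m/s
Particle B: Δp_B = ℏ/(2×3.370e-09 m) = 1.565e-26 kg·m/s

Ratio: Δp_A/Δp_B = 3.44

Since Δp_min ∝ 1/Δx, the particle with smaller position uncertainty (A) has larger momentum uncertainty.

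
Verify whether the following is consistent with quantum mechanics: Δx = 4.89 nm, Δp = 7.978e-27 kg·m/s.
No, it violates the uncertainty principle (impossible measurement).

Calculate the product ΔxΔp:
ΔxΔp = (4.890e-09 m) × (7.978e-27 kg·m/s)
ΔxΔp = 3.901e-35 J·s

Compare to the minimum allowed value ℏ/2:
ℏ/2 = 5.273e-35 J·s

Since ΔxΔp = 3.901e-35 J·s < 5.273e-35 J·s = ℏ/2,
the measurement violates the uncertainty principle.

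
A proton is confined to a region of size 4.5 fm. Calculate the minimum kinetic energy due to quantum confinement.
256.171 keV

Using the uncertainty principle:

1. Position uncertainty: Δx ≈ 4.500e-15 m
2. Minimum momentum uncertainty: Δp = ℏ/(2Δx) = 1.172e-20 kg·m/s
3. Minimum kinetic energy:
   KE = (Δp)²/(2m) = (1.172e-20)²/(2 × 1.673e-27 kg)
   KE = 4.104e-14 J = 256.171 keV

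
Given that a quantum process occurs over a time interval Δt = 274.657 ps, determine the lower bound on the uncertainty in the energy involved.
1.198 μeV

Using the energy-time uncertainty principle:
ΔEΔt ≥ ℏ/2

The minimum uncertainty in energy is:
ΔE_min = ℏ/(2Δt)
ΔE_min = (1.055e-34 J·s) / (2 × 2.747e-10 s)
ΔE_min = 1.920e-25 J = 1.198 μeV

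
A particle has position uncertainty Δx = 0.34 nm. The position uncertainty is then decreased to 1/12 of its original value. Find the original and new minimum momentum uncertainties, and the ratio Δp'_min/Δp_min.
Original Δp_min = 1.551 × 10^-25 kg·m/s; new Δp'_min = 1.861 × 10^-24 kg·m/s; ratio Δp'_min/Δp_min = 12.

From the uncertainty principle ΔxΔp ≥ ℏ/2, the minimum momentum uncertainty is Δp_min = ℏ/(2Δx).

Original (Δx = 0.34 nm = 3.400e-10 m):
Δp_min = (1.055e-34 J·s)/(2 × 3.400e-10 m) = 1.551e-25 kg·m/s

When Δx → (1/12)Δx:
Δp'_min = ℏ/(2 × (1/12)Δx) = 12 × ℏ/(2Δx) = 12 × Δp_min
Δp'_min = 12 × 1.551e-25 kg·m/s = 1.861e-24 kg·m/s

Since Δp_min ∝ 1/Δx, when Δx is decreased to 1/12 of its original value, Δp_min increases to 12 times its original value.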